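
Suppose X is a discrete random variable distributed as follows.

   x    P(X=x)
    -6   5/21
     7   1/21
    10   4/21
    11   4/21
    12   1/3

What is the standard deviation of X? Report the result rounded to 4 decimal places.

7.3023

E[X] = 145/21, E[X²] = 101
Var(X) = E[X²] − (E[X])² = 101 − 21025/441 = 23516/441
SD(X) = √(23516/441) ≈ 7.3023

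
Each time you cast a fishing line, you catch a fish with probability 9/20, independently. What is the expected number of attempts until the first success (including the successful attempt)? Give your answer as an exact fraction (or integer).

20/9

For a geometric distribution, E[trials] = 1/p = 1/(9/20) = 20/9.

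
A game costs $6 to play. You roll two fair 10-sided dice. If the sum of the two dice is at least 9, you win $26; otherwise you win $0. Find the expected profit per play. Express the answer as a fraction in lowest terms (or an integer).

318/25 dollars

E[payout] = (7/25)·0 + (18/25)·26 = 468/25
Expected profit = 468/25 − 6 = 318/25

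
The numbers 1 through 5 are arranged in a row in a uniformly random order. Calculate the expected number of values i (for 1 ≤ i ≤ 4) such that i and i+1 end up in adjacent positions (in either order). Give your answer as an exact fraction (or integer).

For each i ∈ {1,…,4}, let Xᵢ = 1 if i and i+1 are adjacent. P(Xᵢ=1) = 2·(5−1)!/5! = 2/5.
By linearity, E[ΣXᵢ] = (4)·(2/5) = 8/5.

8/5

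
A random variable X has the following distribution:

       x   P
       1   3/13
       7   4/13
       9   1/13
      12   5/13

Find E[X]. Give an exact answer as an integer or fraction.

100/13

E[X] = (3/13)·1 + (4/13)·7 + (1/13)·9 + (5/13)·12
     = 100/13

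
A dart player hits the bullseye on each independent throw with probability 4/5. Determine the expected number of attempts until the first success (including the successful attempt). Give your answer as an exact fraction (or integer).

For a geometric distribution, E[trials] = 1/p = 1/(4/5) = 5/4.

5/4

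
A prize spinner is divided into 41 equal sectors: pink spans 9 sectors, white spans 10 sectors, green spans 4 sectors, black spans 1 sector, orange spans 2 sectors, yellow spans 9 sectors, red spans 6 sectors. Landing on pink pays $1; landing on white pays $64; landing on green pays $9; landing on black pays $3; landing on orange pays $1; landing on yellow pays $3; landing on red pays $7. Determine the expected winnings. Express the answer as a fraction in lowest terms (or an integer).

759/41 dollars

E[payout] = (9/41)·1 + (10/41)·64 + (4/41)·9 + (1/41)·3 + (2/41)·1 + (9/41)·3 + (6/41)·7 = 759/41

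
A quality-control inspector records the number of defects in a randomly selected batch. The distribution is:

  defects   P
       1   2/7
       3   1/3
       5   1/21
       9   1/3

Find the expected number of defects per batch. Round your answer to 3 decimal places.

4.524

E[X] = (2/7)·1 + (1/3)·3 + (1/21)·5 + (1/3)·9
     = 95/21 ≈ 4.524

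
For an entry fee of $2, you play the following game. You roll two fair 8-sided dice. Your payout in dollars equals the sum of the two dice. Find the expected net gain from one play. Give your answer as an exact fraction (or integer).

$7

Distribution of the sum of the two dice: 2 w.p. 1/64, 3 w.p. 1/32, 4 w.p. 3/64, 5 w.p. 1/16, 6 w.p. 5/64, 7 w.p. 3/32, …
E[payout] = (1/64)·2 + (1/32)·3 + (3/64)·4 + (1/16)·5 + (5/64)·6 + (3/32)·7 + (7/64)·8 + (1/8)·9 + (7/64)·10 + (3/32)·11 + (5/64)·12 + (1/16)·13 + (3/64)·14 + (1/32)·15 + (1/64)·16 = 9
Expected profit = 9 − 2 = 7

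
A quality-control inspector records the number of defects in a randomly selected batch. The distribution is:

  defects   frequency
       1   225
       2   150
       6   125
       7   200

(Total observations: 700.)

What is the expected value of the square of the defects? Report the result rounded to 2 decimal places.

Total = 700, so P(defects=1) = 225/700, etc.
E[X²] = (9/28)·1 + (3/14)·4 + (5/28)·36 + (2/7)·49
     = 605/28 ≈ 21.61

21.61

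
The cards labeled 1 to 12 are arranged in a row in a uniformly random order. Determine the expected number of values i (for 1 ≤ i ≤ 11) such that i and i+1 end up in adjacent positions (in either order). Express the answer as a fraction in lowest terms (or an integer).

For each i ∈ {1,…,11}, let Xᵢ = 1 if i and i+1 are adjacent. P(Xᵢ=1) = 2·(12−1)!/12! = 2/12.
By linearity, E[ΣXᵢ] = (11)·(2/12) = 11/6.

11/6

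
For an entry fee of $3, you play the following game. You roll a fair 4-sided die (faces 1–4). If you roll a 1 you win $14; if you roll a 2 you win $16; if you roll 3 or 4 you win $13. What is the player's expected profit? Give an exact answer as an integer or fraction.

E[payout] = (1/2)·13 + (1/4)·14 + (1/4)·16 = 14
Expected profit = 14 − 3 = 11

$11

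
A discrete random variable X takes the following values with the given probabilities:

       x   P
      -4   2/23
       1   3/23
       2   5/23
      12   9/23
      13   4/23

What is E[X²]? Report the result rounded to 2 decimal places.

88.13

E[X²] = (2/23)·16 + (3/23)·1 + (5/23)·4 + (9/23)·144 + (4/23)·169
     = 2027/23 ≈ 88.13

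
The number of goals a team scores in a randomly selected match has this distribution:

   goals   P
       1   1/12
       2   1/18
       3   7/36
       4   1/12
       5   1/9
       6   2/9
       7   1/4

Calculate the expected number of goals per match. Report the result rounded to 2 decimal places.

E[X] = (1/12)·1 + (1/18)·2 + (7/36)·3 + (1/12)·4 + (1/9)·5 + (2/9)·6 + (1/4)·7
     = 19/4 ≈ 4.75

4.75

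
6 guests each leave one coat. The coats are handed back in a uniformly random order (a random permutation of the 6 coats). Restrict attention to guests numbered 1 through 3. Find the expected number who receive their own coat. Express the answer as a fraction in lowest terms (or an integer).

Let Xᵢ = 1 if person i gets their own coat. For each i, P(Xᵢ=1) = 1/6.
By linearity of expectation, E[X₁+…+X_3] = 3·(1/6) = 1/2.

1/2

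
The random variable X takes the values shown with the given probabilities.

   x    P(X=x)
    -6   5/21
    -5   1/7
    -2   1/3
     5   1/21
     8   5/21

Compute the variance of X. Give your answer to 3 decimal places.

29.460

E[X] = (5/21)·(-6) + (1/7)·(-5) + (1/3)·(-2) + (1/21)·5 + (5/21)·8 = -2/3
E[X²] = (5/21)·36 + (1/7)·25 + (1/3)·4 + (1/21)·25 + (5/21)·64 = 628/21
Var(X) = 628/21 − (-2/3)² = 1856/63 ≈ 29.460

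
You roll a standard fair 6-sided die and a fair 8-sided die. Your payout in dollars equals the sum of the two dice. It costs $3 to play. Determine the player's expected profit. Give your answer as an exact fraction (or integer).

$5

Distribution of the sum of the two dice: 2 w.p. 1/48, 3 w.p. 1/24, 4 w.p. 1/16, 5 w.p. 1/12, 6 w.p. 5/48, 7 w.p. 1/8, …
E[payout] = (1/48)·2 + (1/24)·3 + (1/16)·4 + (1/12)·5 + (5/48)·6 + (1/8)·7 + (1/8)·8 + (1/8)·9 + (5/48)·10 + (1/12)·11 + (1/16)·12 + (1/24)·13 + (1/48)·14 = 8
Expected profit = 8 − 3 = 5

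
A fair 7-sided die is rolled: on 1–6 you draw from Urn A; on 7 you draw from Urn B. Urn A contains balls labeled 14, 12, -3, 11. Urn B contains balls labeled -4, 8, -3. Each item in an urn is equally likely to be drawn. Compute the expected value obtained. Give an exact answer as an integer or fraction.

22/3

E[X | Urn A] = (14 + 12 − 3 + 11)/4 = 17/2
E[X | Urn B] = (-4 + 8 − 3)/3 = 1/3
E[X] = (6/7)·17/2 + (1/7)·1/3 = 22/3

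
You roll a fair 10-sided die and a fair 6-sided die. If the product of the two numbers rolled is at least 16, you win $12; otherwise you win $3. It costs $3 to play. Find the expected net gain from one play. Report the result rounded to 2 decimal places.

$4.50

E[payout] = (1/2)·3 + (1/2)·12 = 15/2
Expected profit = 15/2 − 3 = 9/2 ≈ $4.50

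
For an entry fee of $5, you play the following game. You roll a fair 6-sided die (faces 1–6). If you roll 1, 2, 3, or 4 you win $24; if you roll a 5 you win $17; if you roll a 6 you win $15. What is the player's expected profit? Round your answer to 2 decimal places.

E[payout] = (1/6)·15 + (1/6)·17 + (2/3)·24 = 64/3
Expected profit = 64/3 − 5 = 49/3 ≈ $16.33

$16.33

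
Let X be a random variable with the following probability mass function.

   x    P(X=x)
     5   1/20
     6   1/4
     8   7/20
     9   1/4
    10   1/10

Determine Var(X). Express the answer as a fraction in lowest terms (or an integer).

E[X] = (1/20)·5 + (1/4)·6 + (7/20)·8 + (1/4)·9 + (1/10)·10 = 39/5
E[X²] = (1/20)·25 + (1/4)·36 + (7/20)·64 + (1/4)·81 + (1/10)·100 = 629/10
Var(X) = 629/10 − (39/5)² = 103/50

103/50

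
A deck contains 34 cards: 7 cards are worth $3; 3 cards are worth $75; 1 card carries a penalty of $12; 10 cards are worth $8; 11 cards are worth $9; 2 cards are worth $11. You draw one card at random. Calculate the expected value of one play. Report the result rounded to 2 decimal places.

$12.79

E[payout] = (7/34)·3 + (3/34)·75 + (1/34)·(-12) + (10/34)·8 + (11/34)·9 + (2/34)·11 = 435/34
≈ $12.79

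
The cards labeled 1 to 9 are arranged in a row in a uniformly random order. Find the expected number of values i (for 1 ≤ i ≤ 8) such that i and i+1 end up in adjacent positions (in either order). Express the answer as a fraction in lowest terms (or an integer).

16/9

For each i ∈ {1,…,8}, let Xᵢ = 1 if i and i+1 are adjacent. P(Xᵢ=1) = 2·(9−1)!/9! = 2/9.
By linearity, E[ΣXᵢ] = (8)·(2/9) = 16/9.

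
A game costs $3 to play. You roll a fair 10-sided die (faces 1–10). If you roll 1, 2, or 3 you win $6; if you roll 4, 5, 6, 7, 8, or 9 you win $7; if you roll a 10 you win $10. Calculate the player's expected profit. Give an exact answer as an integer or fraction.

E[payout] = (3/10)·6 + (3/5)·7 + (1/10)·10 = 7
Expected profit = 7 − 3 = 4

$4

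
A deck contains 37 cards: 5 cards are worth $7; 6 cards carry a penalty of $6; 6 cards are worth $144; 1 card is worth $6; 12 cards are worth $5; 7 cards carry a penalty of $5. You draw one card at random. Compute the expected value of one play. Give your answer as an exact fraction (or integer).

E[payout] = (5/37)·7 + (6/37)·(-6) + (6/37)·144 + (1/37)·6 + (12/37)·5 + (7/37)·(-5) = 894/37

894/37 dollars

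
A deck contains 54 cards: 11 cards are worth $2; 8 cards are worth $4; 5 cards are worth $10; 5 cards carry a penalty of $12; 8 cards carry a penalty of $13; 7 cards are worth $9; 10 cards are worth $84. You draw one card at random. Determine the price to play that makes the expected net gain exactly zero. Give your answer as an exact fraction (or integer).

281/18 dollars

E[payout] = (11/54)·2 + (8/54)·4 + (5/54)·10 + (5/54)·(-12) + (8/54)·(-13) + (7/54)·9 + (10/54)·84 = 281/18
Fair fee = E[payout] = 281/18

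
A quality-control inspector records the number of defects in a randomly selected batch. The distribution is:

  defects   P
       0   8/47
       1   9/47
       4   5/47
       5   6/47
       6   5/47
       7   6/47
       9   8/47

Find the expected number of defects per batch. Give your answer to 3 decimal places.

4.319

E[X] = (8/47)·0 + (9/47)·1 + (5/47)·4 + (6/47)·5 + (5/47)·6 + (6/47)·7 + (8/47)·9
     = 203/47 ≈ 4.319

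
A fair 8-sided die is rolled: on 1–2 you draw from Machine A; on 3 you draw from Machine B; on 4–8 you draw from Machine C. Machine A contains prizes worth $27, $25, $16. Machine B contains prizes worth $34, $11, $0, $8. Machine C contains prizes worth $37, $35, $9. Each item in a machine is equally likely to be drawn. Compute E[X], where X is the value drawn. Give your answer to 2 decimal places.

$24.20

E[X | Machine A] = (27 + 25 + 16)/3 = 68/3
E[X | Machine B] = (34 + 11 + 0 + 8)/4 = 53/4
E[X | Machine C] = (37 + 35 + 9)/3 = 27
E[X] = (1/4)·68/3 + (1/8)·53/4 + (5/8)·27 = 2323/96 ≈ 24.20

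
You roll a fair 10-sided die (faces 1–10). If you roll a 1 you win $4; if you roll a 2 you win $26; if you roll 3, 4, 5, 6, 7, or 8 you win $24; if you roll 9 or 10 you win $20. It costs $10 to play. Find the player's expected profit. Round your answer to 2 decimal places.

E[payout] = (1/10)·4 + (1/5)·20 + (3/5)·24 + (1/10)·26 = 107/5
Expected profit = 107/5 − 10 = 57/5 ≈ $11.40

$11.40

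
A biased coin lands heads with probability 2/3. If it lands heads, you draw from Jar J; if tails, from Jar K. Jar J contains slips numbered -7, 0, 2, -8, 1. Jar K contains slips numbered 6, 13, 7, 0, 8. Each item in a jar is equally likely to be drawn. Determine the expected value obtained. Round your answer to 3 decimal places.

E[X | Jar J] = (-7 + 0 + 2 − 8 + 1)/5 = -12/5
E[X | Jar K] = (6 + 13 + 7 + 0 + 8)/5 = 34/5
E[X] = (2/3)·(-12/5) + (1/3)·34/5 = 2/3 ≈ 0.667

0.667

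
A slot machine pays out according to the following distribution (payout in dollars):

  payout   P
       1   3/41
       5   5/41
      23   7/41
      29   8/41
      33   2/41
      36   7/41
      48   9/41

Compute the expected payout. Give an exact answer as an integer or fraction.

1171/41 dollars

E[X] = (3/41)·1 + (5/41)·5 + (7/41)·23 + (8/41)·29 + (2/41)·33 + (7/41)·36 + (9/41)·48
     = 1171/41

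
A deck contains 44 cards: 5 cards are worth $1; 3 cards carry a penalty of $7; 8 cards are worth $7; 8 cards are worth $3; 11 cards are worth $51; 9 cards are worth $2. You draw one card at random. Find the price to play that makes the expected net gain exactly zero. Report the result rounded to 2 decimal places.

$14.61

E[payout] = (5/44)·1 + (3/44)·(-7) + (8/44)·7 + (8/44)·3 + (11/44)·51 + (9/44)·2 = 643/44
Fair fee = E[payout] = 643/44 ≈ $14.61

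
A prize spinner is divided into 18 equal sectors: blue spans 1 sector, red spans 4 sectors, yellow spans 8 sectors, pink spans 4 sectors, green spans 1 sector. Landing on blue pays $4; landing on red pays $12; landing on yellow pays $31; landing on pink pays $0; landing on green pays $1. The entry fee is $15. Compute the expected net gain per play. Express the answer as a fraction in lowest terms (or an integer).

E[payout] = (1/18)·4 + (4/18)·12 + (8/18)·31 + (4/18)·0 + (1/18)·1 = 301/18
Expected profit = 301/18 − 15 = 31/18

31/18 dollars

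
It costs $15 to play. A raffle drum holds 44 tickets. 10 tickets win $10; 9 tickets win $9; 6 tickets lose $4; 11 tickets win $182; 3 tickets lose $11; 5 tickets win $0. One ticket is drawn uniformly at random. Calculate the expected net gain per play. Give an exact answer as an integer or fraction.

E[payout] = (10/44)·10 + (9/44)·9 + (6/44)·(-4) + (11/44)·182 + (3/44)·(-11) + (5/44)·0 = 1063/22
Expected profit = 1063/22 − 15 = 733/22

733/22 dollars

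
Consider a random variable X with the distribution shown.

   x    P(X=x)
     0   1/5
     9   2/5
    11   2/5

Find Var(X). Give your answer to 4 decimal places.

E[X] = (1/5)·0 + (2/5)·9 + (2/5)·11 = 8
E[X²] = (1/5)·0 + (2/5)·81 + (2/5)·121 = 404/5
Var(X) = 404/5 − (8)² = 84/5 ≈ 16.8000

16.8000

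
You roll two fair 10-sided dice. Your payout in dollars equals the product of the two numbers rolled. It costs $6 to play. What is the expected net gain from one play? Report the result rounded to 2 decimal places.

$24.25

Distribution of the product of the two numbers rolled: 1 w.p. 1/100, 2 w.p. 1/50, 3 w.p. 1/50, 4 w.p. 3/100, 5 w.p. 1/50, 6 w.p. 1/25, …
E[payout] = (1/100)·1 + (1/50)·2 + (1/50)·3 + (3/100)·4 + (1/50)·5 + (1/25)·6 + (1/50)·7 + (1/25)·8 + (3/100)·9 + (1/25)·10 + (1/25)·12 + (1/50)·14 + (1/50)·15 + (3/100)·16 + (1/25)·18 + (1/25)·20 + (1/50)·21 + (1/25)·24 + (1/100)·25 + (1/50)·27 + (1/50)·28 + (1/25)·30 + (1/50)·32 + (1/50)·35 + (3/100)·36 + (1/25)·40 + (1/50)·42 + (1/50)·45 + (1/50)·48 + (1/100)·49 + (1/50)·50 + (1/50)·54 + (1/50)·56 + (1/50)·60 + (1/50)·63 + (1/100)·64 + (1/50)·70 + (1/50)·72 + (1/50)·80 + (1/100)·81 + (1/50)·90 + (1/100)·100 = 121/4
Expected profit = 121/4 − 6 = 97/4 ≈ $24.25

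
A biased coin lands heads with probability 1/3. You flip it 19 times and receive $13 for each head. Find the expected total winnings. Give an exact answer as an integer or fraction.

E[#heads] = 19·1/3 = 19/3 (linearity over flips).
E[winnings] = 13·19/3 = 247/3.

247/3 dollars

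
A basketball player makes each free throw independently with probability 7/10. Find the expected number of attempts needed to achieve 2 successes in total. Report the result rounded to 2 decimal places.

2.86

By linearity (sum of 2 independent geometric waits), E[trials] = 2/p = 2/(7/10) = 20/7.
≈ 2.86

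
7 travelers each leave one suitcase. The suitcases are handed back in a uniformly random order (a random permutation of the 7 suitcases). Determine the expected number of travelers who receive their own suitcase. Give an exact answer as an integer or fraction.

Let Xᵢ = 1 if person i gets their own suitcase. For each i, P(Xᵢ=1) = 1/7.
By linearity of expectation, E[X₁+…+X_7] = 7·(1/7) = 1.

1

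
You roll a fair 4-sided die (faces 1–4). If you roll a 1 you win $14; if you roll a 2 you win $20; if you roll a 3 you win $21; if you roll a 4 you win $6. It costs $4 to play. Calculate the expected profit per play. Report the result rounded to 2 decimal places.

$11.25

E[payout] = (1/4)·6 + (1/4)·14 + (1/4)·20 + (1/4)·21 = 61/4
Expected profit = 61/4 − 4 = 45/4 ≈ $11.25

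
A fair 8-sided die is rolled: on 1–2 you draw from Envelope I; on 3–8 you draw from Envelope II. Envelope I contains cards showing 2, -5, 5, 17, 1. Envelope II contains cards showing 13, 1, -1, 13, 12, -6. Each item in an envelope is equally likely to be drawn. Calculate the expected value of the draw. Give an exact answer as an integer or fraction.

E[X | Envelope I] = (2 − 5 + 5 + 17 + 1)/5 = 4
E[X | Envelope II] = (13 + 1 − 1 + 13 + 12 − 6)/6 = 16/3
E[X] = (1/4)·4 + (3/4)·16/3 = 5

5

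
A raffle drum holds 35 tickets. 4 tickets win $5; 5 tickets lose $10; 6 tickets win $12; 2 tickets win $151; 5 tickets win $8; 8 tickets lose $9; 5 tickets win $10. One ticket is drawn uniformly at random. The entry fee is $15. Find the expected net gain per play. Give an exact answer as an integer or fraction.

-163/35 dollars

E[payout] = (4/35)·5 + (5/35)·(-10) + (6/35)·12 + (2/35)·151 + (5/35)·8 + (8/35)·(-9) + (5/35)·10 = 362/35
Expected profit = 362/35 − 15 = -163/35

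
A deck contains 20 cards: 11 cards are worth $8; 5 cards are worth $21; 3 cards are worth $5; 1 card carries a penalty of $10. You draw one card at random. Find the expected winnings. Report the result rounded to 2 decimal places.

E[payout] = (11/20)·8 + (5/20)·21 + (3/20)·5 + (1/20)·(-10) = 99/10
≈ $9.90

$9.90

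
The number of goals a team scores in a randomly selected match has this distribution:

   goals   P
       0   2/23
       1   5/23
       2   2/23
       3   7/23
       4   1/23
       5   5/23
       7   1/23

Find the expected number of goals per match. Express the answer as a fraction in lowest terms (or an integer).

E[X] = (2/23)·0 + (5/23)·1 + (2/23)·2 + (7/23)·3 + (1/23)·4 + (5/23)·5 + (1/23)·7
     = 66/23

66/23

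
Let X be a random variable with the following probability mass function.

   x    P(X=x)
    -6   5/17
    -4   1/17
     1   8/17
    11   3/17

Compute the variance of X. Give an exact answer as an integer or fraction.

E[X] = (5/17)·(-6) + (1/17)·(-4) + (8/17)·1 + (3/17)·11 = 7/17
E[X²] = (5/17)·36 + (1/17)·16 + (8/17)·1 + (3/17)·121 = 567/17
Var(X) = 567/17 − (7/17)² = 9590/289

9590/289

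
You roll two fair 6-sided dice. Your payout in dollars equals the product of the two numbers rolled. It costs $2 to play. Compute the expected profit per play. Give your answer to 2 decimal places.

Distribution of the product of the two numbers rolled: 1 w.p. 1/36, 2 w.p. 1/18, 3 w.p. 1/18, 4 w.p. 1/12, 5 w.p. 1/18, 6 w.p. 1/9, …
E[payout] = (1/36)·1 + (1/18)·2 + (1/18)·3 + (1/12)·4 + (1/18)·5 + (1/9)·6 + (1/18)·8 + (1/36)·9 + (1/18)·10 + (1/9)·12 + (1/18)·15 + (1/36)·16 + (1/18)·18 + (1/18)·20 + (1/18)·24 + (1/36)·25 + (1/18)·30 + (1/36)·36 = 49/4
Expected profit = 49/4 − 2 = 41/4 ≈ $10.25

$10.25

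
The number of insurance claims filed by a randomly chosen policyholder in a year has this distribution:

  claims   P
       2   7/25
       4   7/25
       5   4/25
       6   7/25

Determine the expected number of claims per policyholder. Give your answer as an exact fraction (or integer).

E[X] = (7/25)·2 + (7/25)·4 + (4/25)·5 + (7/25)·6
     = 104/25

104/25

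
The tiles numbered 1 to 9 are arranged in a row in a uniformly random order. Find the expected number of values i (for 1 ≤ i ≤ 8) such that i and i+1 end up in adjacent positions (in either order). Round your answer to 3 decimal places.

For each i ∈ {1,…,8}, let Xᵢ = 1 if i and i+1 are adjacent. P(Xᵢ=1) = 2·(9−1)!/9! = 2/9.
By linearity, E[ΣXᵢ] = (8)·(2/9) = 16/9.
≈ 1.778

1.778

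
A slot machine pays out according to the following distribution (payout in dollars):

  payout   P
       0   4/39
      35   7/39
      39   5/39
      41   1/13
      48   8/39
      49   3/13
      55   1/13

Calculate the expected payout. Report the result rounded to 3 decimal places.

$39.821

E[X] = (4/39)·0 + (7/39)·35 + (5/39)·39 + (1/13)·41 + (8/39)·48 + (3/13)·49 + (1/13)·55
     = 1553/39 ≈ 39.821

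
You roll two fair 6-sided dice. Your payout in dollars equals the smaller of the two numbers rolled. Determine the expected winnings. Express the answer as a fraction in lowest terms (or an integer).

91/36 dollars

Distribution of the smaller of the two numbers rolled: 1 w.p. 11/36, 2 w.p. 1/4, 3 w.p. 7/36, 4 w.p. 5/36, 5 w.p. 1/12, 6 w.p. 1/36
E[payout] = (11/36)·1 + (1/4)·2 + (7/36)·3 + (5/36)·4 + (1/12)·5 + (1/36)·6 = 91/36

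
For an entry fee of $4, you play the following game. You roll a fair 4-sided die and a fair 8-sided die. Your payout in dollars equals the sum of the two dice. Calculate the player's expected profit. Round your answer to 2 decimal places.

Distribution of the sum of the two dice: 2 w.p. 1/32, 3 w.p. 1/16, 4 w.p. 3/32, 5 w.p. 1/8, 6 w.p. 1/8, 7 w.p. 1/8, …
E[payout] = (1/32)·2 + (1/16)·3 + (3/32)·4 + (1/8)·5 + (1/8)·6 + (1/8)·7 + (1/8)·8 + (1/8)·9 + (3/32)·10 + (1/16)·11 + (1/32)·12 = 7
Expected profit = 7 − 4 = 3 ≈ $3.00

$3.00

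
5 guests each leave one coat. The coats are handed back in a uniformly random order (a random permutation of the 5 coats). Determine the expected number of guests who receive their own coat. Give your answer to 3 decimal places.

1.000

Let Xᵢ = 1 if person i gets their own coat. For each i, P(Xᵢ=1) = 1/5.
By linearity of expectation, E[X₁+…+X_5] = 5·(1/5) = 1.
≈ 1.000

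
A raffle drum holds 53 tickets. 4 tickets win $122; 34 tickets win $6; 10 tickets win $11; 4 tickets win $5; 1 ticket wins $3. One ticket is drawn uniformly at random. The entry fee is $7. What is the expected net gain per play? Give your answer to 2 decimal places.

$8.57

E[payout] = (4/53)·122 + (34/53)·6 + (10/53)·11 + (4/53)·5 + (1/53)·3 = 825/53
Expected profit = 825/53 − 7 = 454/53 ≈ $8.57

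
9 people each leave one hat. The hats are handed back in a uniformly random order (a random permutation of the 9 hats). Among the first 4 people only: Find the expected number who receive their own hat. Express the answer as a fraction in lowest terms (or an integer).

4/9

Let Xᵢ = 1 if person i gets their own hat. For each i, P(Xᵢ=1) = 1/9.
By linearity of expectation, E[X₁+…+X_4] = 4·(1/9) = 4/9.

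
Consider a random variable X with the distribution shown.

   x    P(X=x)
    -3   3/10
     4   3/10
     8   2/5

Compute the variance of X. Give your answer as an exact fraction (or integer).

417/20

E[X] = (3/10)·(-3) + (3/10)·4 + (2/5)·8 = 7/2
E[X²] = (3/10)·9 + (3/10)·16 + (2/5)·64 = 331/10
Var(X) = 331/10 − (7/2)² = 417/20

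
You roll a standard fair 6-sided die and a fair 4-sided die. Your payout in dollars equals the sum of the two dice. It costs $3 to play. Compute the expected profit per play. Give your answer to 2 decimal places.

$3.00

Distribution of the sum of the two dice: 2 w.p. 1/24, 3 w.p. 1/12, 4 w.p. 1/8, 5 w.p. 1/6, 6 w.p. 1/6, 7 w.p. 1/6, …
E[payout] = (1/24)·2 + (1/12)·3 + (1/8)·4 + (1/6)·5 + (1/6)·6 + (1/6)·7 + (1/8)·8 + (1/12)·9 + (1/24)·10 = 6
Expected profit = 6 − 3 = 3 ≈ $3.00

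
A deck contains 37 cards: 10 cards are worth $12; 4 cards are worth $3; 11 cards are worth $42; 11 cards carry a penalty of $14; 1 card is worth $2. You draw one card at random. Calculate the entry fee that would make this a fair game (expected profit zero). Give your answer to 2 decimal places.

E[payout] = (10/37)·12 + (4/37)·3 + (11/37)·42 + (11/37)·(-14) + (1/37)·2 = 442/37
Fair fee = E[payout] = 442/37 ≈ $11.95

$11.95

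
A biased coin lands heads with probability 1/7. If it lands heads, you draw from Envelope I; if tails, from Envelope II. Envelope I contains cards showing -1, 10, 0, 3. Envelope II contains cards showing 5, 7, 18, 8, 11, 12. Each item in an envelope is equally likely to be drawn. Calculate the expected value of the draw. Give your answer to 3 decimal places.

9.143

E[X | Envelope I] = (-1 + 10 + 0 + 3)/4 = 3
E[X | Envelope II] = (5 + 7 + 18 + 8 + 11 + 12)/6 = 61/6
E[X] = (1/7)·3 + (6/7)·61/6 = 64/7 ≈ 9.143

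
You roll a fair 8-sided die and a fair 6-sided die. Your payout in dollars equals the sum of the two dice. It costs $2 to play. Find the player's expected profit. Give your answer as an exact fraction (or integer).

$6

Distribution of the sum of the two dice: 2 w.p. 1/48, 3 w.p. 1/24, 4 w.p. 1/16, 5 w.p. 1/12, 6 w.p. 5/48, 7 w.p. 1/8, …
E[payout] = (1/48)·2 + (1/24)·3 + (1/16)·4 + (1/12)·5 + (5/48)·6 + (1/8)·7 + (1/8)·8 + (1/8)·9 + (5/48)·10 + (1/12)·11 + (1/16)·12 + (1/24)·13 + (1/48)·14 = 8
Expected profit = 8 − 2 = 6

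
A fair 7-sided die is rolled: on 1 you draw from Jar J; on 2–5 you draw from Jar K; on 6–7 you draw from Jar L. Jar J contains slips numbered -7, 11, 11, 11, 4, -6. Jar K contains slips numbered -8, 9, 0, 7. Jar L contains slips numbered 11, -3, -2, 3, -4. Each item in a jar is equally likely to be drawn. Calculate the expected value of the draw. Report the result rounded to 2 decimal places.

E[X | Jar J] = (-7 + 11 + 11 + 11 + 4 − 6)/6 = 4
E[X | Jar K] = (-8 + 9 + 0 + 7)/4 = 2
E[X | Jar L] = (11 − 3 − 2 + 3 − 4)/5 = 1
E[X] = (1/7)·4 + (4/7)·2 + (2/7)·1 = 2 ≈ 2.00

2.00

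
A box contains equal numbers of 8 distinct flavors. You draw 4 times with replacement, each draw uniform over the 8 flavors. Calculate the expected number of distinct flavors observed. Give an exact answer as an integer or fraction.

1695/512

Let Xⱼ=1 if type j appears at least once. P(Xⱼ=1) = 1 − ((8−1)/8)^4 = 1695/4096.
E[#distinct] = 8·1695/4096 = 1695/512.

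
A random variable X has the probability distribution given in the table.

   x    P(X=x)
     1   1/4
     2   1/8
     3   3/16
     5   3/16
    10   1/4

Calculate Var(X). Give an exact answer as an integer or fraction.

E[X] = (1/4)·1 + (1/8)·2 + (3/16)·3 + (3/16)·5 + (1/4)·10 = 9/2
E[X²] = (1/4)·1 + (1/8)·4 + (3/16)·9 + (3/16)·25 + (1/4)·100 = 257/8
Var(X) = 257/8 − (9/2)² = 95/8

95/8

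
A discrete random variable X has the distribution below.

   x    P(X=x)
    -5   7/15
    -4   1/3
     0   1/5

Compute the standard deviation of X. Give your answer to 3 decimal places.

1.886

E[X] = -11/3, E[X²] = 17
Var(X) = E[X²] − (E[X])² = 17 − 121/9 = 32/9
SD(X) = √(32/9) ≈ 1.886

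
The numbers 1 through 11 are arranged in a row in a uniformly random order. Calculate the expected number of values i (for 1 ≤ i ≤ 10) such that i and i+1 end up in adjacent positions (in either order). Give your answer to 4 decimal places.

1.8182

For each i ∈ {1,…,10}, let Xᵢ = 1 if i and i+1 are adjacent. P(Xᵢ=1) = 2·(11−1)!/11! = 2/11.
By linearity, E[ΣXᵢ] = (10)·(2/11) = 20/11.
≈ 1.8182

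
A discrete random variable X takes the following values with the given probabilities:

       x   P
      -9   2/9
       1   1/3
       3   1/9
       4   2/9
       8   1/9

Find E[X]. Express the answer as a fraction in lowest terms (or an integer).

E[X] = (2/9)·(-9) + (1/3)·1 + (1/9)·3 + (2/9)·4 + (1/9)·8
     = 4/9

4/9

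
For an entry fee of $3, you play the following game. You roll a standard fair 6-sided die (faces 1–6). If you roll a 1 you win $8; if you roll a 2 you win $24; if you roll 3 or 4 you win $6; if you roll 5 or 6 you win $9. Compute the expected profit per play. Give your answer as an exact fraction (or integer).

E[payout] = (1/3)·6 + (1/6)·8 + (1/3)·9 + (1/6)·24 = 31/3
Expected profit = 31/3 − 3 = 22/3

22/3 dollars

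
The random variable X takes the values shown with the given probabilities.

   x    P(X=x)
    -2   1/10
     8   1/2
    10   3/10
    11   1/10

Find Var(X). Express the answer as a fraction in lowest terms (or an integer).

1209/100

E[X] = (1/10)·(-2) + (1/2)·8 + (3/10)·10 + (1/10)·11 = 79/10
E[X²] = (1/10)·4 + (1/2)·64 + (3/10)·100 + (1/10)·121 = 149/2
Var(X) = 149/2 − (79/10)² = 1209/100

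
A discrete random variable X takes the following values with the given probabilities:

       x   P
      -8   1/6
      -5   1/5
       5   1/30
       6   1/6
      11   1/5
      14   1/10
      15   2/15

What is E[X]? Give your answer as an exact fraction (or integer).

133/30

E[X] = (1/6)·(-8) + (1/5)·(-5) + (1/30)·5 + (1/6)·6 + (1/5)·11 + (1/10)·14 + (2/15)·15
     = 133/30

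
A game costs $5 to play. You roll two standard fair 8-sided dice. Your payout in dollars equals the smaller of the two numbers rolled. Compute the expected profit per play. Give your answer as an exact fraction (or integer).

-29/16 dollars

Distribution of the smaller of the two numbers rolled: 1 w.p. 15/64, 2 w.p. 13/64, 3 w.p. 11/64, 4 w.p. 9/64, 5 w.p. 7/64, 6 w.p. 5/64, …
E[payout] = (15/64)·1 + (13/64)·2 + (11/64)·3 + (9/64)·4 + (7/64)·5 + (5/64)·6 + (3/64)·7 + (1/64)·8 = 51/16
Expected profit = 51/16 − 5 = -29/16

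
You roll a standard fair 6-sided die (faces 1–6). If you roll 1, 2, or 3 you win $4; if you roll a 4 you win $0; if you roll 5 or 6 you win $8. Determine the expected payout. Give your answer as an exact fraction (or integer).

14/3 dollars

E[payout] = (1/6)·0 + (1/2)·4 + (1/3)·8 = 14/3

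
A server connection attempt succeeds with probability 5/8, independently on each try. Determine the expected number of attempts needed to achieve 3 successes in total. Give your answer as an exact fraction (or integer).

24/5

By linearity (sum of 3 independent geometric waits), E[trials] = 3/p = 3/(5/8) = 24/5.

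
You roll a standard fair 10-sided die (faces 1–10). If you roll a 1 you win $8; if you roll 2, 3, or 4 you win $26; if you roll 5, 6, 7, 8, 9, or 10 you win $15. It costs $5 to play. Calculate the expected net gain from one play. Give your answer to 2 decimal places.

$12.60

E[payout] = (1/10)·8 + (3/5)·15 + (3/10)·26 = 88/5
Expected profit = 88/5 − 5 = 63/5 ≈ $12.60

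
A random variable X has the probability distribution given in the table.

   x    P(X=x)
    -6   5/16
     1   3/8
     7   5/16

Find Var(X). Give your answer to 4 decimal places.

26.4648

E[X] = (5/16)·(-6) + (3/8)·1 + (5/16)·7 = 11/16
E[X²] = (5/16)·36 + (3/8)·1 + (5/16)·49 = 431/16
Var(X) = 431/16 − (11/16)² = 6775/256 ≈ 26.4648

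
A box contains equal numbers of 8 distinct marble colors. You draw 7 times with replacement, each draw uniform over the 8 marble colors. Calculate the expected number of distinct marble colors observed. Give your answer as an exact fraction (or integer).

1273609/262144

Let Xⱼ=1 if type j appears at least once. P(Xⱼ=1) = 1 − ((8−1)/8)^7 = 1273609/2097152.
E[#distinct] = 8·1273609/2097152 = 1273609/262144.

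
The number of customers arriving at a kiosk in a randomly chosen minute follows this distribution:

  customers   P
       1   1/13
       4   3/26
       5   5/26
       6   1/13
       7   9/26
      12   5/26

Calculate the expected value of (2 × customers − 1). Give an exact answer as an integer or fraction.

E[2x-1] = (1/13)·1 + (3/26)·7 + (5/26)·9 + (1/13)·11 + (9/26)·13 + (5/26)·23
     = 161/13

161/13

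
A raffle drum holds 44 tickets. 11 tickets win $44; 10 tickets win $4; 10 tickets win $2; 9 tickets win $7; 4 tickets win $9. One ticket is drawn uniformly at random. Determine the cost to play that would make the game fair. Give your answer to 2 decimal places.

E[payout] = (11/44)·44 + (10/44)·4 + (10/44)·2 + (9/44)·7 + (4/44)·9 = 643/44
Fair fee = E[payout] = 643/44 ≈ $14.61

$14.61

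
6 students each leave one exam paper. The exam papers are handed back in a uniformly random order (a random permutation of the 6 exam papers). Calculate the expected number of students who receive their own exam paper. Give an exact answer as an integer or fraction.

Let Xᵢ = 1 if person i gets their own exam paper. For each i, P(Xᵢ=1) = 1/6.
By linearity of expectation, E[X₁+…+X_6] = 6·(1/6) = 1.

1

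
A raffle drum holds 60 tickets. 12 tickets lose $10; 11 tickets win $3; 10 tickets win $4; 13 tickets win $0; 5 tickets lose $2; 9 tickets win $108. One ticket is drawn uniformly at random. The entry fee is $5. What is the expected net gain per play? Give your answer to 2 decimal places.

$10.25

E[payout] = (12/60)·(-10) + (11/60)·3 + (10/60)·4 + (13/60)·0 + (5/60)·(-2) + (9/60)·108 = 61/4
Expected profit = 61/4 − 5 = 41/4 ≈ $10.25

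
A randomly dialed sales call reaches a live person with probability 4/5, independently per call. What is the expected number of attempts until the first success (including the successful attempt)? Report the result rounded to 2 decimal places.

For a geometric distribution, E[trials] = 1/p = 1/(4/5) = 5/4.
≈ 1.25

1.25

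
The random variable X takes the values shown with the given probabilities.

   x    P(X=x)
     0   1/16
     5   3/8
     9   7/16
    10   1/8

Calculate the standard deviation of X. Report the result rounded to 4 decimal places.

E[X] = 113/16, E[X²] = 917/16
Var(X) = E[X²] − (E[X])² = 917/16 − 12769/256 = 1903/256
SD(X) = √(1903/256) ≈ 2.7265

2.7265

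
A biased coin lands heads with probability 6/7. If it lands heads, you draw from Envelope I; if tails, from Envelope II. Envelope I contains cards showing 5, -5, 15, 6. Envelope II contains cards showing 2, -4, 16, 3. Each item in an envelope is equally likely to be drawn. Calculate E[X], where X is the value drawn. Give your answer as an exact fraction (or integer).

E[X | Envelope I] = (5 − 5 + 15 + 6)/4 = 21/4
E[X | Envelope II] = (2 − 4 + 16 + 3)/4 = 17/4
E[X] = (6/7)·21/4 + (1/7)·17/4 = 143/28

143/28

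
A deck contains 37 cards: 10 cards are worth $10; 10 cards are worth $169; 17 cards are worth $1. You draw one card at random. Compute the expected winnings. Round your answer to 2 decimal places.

E[payout] = (10/37)·10 + (10/37)·169 + (17/37)·1 = 1807/37
≈ $48.84

$48.84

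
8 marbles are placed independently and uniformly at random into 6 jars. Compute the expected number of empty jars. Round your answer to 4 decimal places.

Let Xⱼ=1 if jar j is empty. P(Xⱼ=1) = ((6-1)/6)^8 = 390625/1679616.
By linearity, E[#empty] = 6·390625/1679616 = 390625/279936.
≈ 1.3954

1.3954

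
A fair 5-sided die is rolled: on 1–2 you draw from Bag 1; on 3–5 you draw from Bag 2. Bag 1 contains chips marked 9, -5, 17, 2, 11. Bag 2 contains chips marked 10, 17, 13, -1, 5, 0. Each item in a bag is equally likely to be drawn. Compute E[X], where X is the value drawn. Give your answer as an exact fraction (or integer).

E[X | Bag 1] = (9 − 5 + 17 + 2 + 11)/5 = 34/5
E[X | Bag 2] = (10 + 17 + 13 − 1 + 5 + 0)/6 = 22/3
E[X] = (2/5)·34/5 + (3/5)·22/3 = 178/25

178/25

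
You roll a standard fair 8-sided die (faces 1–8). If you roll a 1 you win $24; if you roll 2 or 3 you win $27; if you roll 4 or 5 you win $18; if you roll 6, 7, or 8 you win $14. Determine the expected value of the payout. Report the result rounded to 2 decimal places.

$19.50

E[payout] = (3/8)·14 + (1/4)·18 + (1/8)·24 + (1/4)·27 = 39/2
≈ $19.50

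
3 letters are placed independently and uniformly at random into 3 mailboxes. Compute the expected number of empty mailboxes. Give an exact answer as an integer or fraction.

Let Xⱼ=1 if mailbox j is empty. P(Xⱼ=1) = ((3-1)/3)^3 = 8/27.
By linearity, E[#empty] = 3·8/27 = 8/9.

8/9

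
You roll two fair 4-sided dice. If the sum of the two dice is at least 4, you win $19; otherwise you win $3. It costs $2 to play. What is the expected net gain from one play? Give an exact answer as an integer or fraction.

E[payout] = (3/16)·3 + (13/16)·19 = 16
Expected profit = 16 − 2 = 14

$14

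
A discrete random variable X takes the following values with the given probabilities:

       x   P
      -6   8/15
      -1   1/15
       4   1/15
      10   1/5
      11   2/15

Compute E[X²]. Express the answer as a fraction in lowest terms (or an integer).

847/15

E[X²] = (8/15)·36 + (1/15)·1 + (1/15)·16 + (1/5)·100 + (2/15)·121
     = 847/15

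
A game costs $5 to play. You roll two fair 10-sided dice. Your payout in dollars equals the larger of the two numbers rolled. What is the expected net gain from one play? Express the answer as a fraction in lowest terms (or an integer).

Distribution of the larger of the two numbers rolled: 1 w.p. 1/100, 2 w.p. 3/100, 3 w.p. 1/20, 4 w.p. 7/100, 5 w.p. 9/100, 6 w.p. 11/100, …
E[payout] = (1/100)·1 + (3/100)·2 + (1/20)·3 + (7/100)·4 + (9/100)·5 + (11/100)·6 + (13/100)·7 + (3/20)·8 + (17/100)·9 + (19/100)·10 = 143/20
Expected profit = 143/20 − 5 = 43/20

43/20 dollars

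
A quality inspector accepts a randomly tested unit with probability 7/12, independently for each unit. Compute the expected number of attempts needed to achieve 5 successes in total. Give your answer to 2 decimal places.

8.57

By linearity (sum of 5 independent geometric waits), E[trials] = 5/p = 5/(7/12) = 60/7.
≈ 8.57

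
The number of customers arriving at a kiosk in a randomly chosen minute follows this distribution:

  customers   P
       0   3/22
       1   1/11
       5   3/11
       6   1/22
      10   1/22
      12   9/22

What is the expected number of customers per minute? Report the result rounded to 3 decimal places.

7.091

E[X] = (3/22)·0 + (1/11)·1 + (3/11)·5 + (1/22)·6 + (1/22)·10 + (9/22)·12
     = 78/11 ≈ 7.091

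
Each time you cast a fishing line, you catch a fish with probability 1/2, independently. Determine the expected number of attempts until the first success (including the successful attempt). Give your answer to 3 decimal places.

2.000

For a geometric distribution, E[trials] = 1/p = 1/(1/2) = 2.
≈ 2.000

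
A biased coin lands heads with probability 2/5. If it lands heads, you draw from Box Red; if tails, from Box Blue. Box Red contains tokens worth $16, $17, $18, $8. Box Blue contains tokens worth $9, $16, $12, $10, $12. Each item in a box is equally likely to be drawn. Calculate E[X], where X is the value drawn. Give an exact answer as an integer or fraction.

649/50 dollars

E[X | Box Red] = (16 + 17 + 18 + 8)/4 = 59/4
E[X | Box Blue] = (9 + 16 + 12 + 10 + 12)/5 = 59/5
E[X] = (2/5)·59/4 + (3/5)·59/5 = 649/50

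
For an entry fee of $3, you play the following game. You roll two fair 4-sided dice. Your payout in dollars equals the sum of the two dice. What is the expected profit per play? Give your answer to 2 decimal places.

$2.00

Distribution of the sum of the two dice: 2 w.p. 1/16, 3 w.p. 1/8, 4 w.p. 3/16, 5 w.p. 1/4, 6 w.p. 3/16, 7 w.p. 1/8, …
E[payout] = (1/16)·2 + (1/8)·3 + (3/16)·4 + (1/4)·5 + (3/16)·6 + (1/8)·7 + (1/16)·8 = 5
Expected profit = 5 − 3 = 2 ≈ $2.00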